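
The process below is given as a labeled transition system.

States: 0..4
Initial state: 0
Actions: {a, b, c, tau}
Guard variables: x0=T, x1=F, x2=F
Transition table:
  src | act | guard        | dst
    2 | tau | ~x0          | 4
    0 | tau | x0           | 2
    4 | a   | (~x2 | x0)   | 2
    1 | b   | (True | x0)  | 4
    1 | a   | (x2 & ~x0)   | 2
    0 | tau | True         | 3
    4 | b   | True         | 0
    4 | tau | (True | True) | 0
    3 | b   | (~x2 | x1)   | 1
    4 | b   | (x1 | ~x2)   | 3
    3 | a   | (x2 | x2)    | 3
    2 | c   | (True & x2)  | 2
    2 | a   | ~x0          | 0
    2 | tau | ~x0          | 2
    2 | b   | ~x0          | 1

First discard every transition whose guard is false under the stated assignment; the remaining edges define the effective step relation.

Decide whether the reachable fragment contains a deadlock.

Answer: DEADLOCK at state 2

Trace:
Reachable = {0,1,2,3,4}
  0: tau→2  tau→3  [2 exit(s)]
  1: b→4  [1 exit(s)]
  2: ∅  [STUCK]
  3: b→1  [1 exit(s)]
  4: a→2  b→0  b→3  tau→0  [4 exit(s)]
Path to 2: tau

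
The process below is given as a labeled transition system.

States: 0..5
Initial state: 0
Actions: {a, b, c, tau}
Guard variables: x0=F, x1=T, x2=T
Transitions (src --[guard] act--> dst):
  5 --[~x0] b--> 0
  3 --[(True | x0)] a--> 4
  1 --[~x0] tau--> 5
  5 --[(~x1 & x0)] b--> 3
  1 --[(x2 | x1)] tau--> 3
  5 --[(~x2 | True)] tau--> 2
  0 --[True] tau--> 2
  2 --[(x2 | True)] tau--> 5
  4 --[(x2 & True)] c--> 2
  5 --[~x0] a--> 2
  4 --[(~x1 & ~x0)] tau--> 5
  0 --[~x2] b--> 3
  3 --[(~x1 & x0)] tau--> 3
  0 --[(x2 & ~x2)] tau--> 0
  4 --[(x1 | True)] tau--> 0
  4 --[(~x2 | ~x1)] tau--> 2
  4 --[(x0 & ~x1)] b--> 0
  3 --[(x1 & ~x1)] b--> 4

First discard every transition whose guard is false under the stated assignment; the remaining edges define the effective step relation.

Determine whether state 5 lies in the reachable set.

Answer: REACHABLE

Working:
10 transition(s) survive guard evaluation.
L0 = {0}
L1 = {2}  now seen {0,2}
L2 = {5}  now seen {0,2,5}
R = {0,2,5}
trace reaching 5: tau·tau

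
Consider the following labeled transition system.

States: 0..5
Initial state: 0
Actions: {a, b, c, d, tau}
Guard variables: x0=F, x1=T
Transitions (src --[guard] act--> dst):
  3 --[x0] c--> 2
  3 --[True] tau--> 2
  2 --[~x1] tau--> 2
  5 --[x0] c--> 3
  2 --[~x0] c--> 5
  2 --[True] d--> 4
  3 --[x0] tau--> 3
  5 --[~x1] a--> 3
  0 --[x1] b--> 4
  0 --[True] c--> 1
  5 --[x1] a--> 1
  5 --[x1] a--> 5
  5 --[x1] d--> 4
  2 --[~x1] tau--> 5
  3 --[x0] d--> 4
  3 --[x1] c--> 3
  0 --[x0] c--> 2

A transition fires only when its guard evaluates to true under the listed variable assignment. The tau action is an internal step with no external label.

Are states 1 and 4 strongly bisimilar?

Compute ~ classes (split until stable):
  P[0] = {{0,1,2,3,4,5}}
  P[1] = {{0},{1,4},{2},{3},{5}}
stable after 2 split(s): 5 block(s)
[1]={1,4}  [4]={1,4}

Answer: BISIMILAR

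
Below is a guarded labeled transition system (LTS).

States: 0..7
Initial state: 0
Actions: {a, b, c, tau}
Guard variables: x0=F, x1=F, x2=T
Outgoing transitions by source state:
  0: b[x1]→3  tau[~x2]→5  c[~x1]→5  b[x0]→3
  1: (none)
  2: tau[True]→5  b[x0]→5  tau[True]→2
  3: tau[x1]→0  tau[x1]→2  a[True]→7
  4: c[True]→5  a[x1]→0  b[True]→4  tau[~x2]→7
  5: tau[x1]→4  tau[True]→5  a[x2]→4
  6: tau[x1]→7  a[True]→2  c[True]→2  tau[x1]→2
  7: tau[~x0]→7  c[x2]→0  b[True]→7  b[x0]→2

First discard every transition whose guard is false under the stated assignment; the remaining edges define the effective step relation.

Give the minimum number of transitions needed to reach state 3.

Layered search for 3:
  Layer 0: {0}
  Layer 1: {5}
  Layer 2: {4}
3 never appears.

Answer: UNREACHABLE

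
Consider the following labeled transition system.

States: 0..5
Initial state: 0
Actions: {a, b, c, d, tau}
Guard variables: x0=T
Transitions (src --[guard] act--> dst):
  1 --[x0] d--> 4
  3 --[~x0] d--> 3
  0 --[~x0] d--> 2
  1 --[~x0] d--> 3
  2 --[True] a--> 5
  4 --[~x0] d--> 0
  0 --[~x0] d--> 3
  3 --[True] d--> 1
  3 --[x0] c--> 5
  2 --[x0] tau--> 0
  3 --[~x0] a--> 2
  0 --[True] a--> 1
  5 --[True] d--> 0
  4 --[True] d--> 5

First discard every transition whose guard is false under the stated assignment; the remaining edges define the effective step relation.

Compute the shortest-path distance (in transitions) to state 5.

Layered search for 5:
  depth 0: {0}
  depth 1: {1}
  depth 2: {4}
  depth 3: {5}
depth(5)=3, e.g. a·d·d

Answer: 3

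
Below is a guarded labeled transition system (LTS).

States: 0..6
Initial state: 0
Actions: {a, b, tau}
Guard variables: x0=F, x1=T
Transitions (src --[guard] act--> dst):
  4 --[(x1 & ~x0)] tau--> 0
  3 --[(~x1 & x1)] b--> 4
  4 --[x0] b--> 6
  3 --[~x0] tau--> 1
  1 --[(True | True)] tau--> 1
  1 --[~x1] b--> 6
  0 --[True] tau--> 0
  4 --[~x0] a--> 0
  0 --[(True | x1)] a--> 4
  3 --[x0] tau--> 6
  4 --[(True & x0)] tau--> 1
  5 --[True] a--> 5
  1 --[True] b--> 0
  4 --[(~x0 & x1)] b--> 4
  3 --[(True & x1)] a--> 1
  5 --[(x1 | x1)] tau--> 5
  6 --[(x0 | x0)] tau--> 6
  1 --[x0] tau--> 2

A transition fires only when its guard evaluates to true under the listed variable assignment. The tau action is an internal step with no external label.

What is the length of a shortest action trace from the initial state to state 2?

Breadth-first toward 2:
  Layer 0: {0}
  Layer 1: {4}
2 never appears.

Answer: UNREACHABLE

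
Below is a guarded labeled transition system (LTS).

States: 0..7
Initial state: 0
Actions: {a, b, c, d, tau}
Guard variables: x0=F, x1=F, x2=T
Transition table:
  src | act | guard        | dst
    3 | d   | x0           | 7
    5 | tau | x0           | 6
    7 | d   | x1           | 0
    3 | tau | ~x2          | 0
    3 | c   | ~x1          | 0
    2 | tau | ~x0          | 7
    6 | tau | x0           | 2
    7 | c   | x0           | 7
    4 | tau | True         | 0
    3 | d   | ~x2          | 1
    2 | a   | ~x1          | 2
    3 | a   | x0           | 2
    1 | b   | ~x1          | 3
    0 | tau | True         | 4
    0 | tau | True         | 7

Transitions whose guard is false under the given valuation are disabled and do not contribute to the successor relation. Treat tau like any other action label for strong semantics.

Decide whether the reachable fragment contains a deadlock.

Answer: DEADLOCK at state 7

Analysis:
Reach set: {0,4,7}
  0: tau→4  tau→7  [2 exit(s)]
  4: tau→0  [1 exit(s)]
  7: ∅  [deadlock]
Path to 7: tau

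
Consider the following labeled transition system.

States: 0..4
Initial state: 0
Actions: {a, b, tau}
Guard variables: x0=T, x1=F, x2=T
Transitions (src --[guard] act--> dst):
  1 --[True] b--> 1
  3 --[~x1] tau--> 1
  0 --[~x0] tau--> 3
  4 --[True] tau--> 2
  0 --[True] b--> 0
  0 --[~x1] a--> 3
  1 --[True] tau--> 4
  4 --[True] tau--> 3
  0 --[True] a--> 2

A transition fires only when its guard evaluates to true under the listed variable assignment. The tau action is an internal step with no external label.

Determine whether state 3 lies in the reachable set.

After dropping false guards: 8 live edges.
Layer 0: {0}
Layer 1: {2,3}  now seen {0,2,3}
Layer 2: {1}  now seen {0,1,2,3}
Layer 3: {4}  now seen {0,1,2,3,4}
Reachable = {0,1,2,3,4}
Path to 3: a

Answer: REACHABLE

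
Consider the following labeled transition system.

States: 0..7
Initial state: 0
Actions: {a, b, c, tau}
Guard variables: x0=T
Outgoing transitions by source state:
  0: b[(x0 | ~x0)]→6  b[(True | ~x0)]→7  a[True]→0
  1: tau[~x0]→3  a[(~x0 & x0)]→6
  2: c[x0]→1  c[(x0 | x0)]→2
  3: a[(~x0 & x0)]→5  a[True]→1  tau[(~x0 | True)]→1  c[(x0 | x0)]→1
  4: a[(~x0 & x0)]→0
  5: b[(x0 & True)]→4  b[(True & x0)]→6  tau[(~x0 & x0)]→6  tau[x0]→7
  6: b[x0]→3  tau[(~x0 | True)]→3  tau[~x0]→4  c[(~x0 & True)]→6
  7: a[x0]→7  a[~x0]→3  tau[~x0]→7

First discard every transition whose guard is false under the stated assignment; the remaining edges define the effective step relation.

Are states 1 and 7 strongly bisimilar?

Bisimulation quotient by refinement:
  π0 = {{0,1,2,3,4,5,6,7}}
  π1 = {{0},{1,4},{2},{3},{5,6},{7}}
  π2 = {{0},{1,4},{2},{3},{5},{6},{7}}
stable after 3 split(s): 7 block(s)
class of 1: {1,4}; class of 7: {7}

Answer: NOT BISIMILAR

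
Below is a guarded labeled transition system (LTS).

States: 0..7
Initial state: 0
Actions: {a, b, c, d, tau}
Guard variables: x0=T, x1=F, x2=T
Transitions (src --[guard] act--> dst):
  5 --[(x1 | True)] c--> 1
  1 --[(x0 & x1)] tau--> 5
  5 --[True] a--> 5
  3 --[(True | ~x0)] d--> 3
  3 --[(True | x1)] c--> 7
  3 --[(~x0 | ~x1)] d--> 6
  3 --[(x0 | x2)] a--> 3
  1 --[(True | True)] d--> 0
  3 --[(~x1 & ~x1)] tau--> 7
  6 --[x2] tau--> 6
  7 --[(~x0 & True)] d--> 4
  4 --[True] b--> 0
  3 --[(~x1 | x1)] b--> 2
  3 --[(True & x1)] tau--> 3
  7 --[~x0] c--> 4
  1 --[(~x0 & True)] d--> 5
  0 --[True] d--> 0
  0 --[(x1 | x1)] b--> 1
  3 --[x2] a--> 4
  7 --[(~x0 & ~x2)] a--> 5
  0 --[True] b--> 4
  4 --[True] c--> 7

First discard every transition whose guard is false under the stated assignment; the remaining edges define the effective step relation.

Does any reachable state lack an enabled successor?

Reach set: {0,4,7}
  0: b→4  d→0  [2 exit(s)]
  4: b→0  c→7  [2 exit(s)]
  7: ∅  [STUCK]
trace reaching 7: b·c

Answer: DEADLOCK at state 7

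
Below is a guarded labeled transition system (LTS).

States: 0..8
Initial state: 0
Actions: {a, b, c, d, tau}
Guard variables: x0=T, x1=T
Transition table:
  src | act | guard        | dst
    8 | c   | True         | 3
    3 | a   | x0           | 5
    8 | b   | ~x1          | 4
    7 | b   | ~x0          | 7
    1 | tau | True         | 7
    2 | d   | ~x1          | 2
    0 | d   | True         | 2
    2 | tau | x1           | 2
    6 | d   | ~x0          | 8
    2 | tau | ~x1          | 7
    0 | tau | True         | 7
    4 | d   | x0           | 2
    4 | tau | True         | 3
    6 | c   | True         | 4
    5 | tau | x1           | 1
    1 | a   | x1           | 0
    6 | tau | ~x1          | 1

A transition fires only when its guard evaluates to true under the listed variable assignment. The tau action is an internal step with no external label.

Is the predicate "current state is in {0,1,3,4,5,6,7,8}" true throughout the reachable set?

Answer: INVARIANT VIOLATED at state 2

Trace:
Safe = {0,1,3,4,5,6,7,8}
Reach set: {0,2,7}
  0: safe
  2: VIOLATES
  7: safe
reach 2 via d — violates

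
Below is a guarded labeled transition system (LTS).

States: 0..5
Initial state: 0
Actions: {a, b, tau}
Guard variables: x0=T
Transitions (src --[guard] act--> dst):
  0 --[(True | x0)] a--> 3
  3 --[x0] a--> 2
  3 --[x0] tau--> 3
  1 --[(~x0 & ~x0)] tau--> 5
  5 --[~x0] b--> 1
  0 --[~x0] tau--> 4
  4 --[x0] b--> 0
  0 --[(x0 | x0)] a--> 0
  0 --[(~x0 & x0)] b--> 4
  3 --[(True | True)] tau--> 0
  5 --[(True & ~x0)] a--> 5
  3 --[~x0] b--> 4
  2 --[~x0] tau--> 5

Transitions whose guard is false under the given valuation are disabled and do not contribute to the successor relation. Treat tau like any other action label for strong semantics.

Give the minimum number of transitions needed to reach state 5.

Answer: UNREACHABLE

Working:
Breadth-first toward 5:
  Layer 0: {0}
  Layer 1: {3}
  Layer 2: {2}
5 never appears.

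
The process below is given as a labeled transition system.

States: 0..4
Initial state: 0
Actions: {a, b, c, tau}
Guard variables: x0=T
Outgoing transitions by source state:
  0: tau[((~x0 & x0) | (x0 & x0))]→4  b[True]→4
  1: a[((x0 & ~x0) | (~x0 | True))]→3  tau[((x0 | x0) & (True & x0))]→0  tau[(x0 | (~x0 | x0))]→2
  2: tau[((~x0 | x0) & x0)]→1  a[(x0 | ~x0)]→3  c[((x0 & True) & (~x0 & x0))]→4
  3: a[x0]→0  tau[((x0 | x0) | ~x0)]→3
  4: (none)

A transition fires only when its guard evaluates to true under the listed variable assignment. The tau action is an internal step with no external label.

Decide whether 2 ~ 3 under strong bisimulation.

Answer: NOT BISIMILAR

Analysis:
Refine partition for ~:
  round 0: {{0,1,2,3,4}}
  round 1: {{0},{1,2,3},{4}}
  round 2: {{0},{1},{2},{3},{4}}
5 equivalence class(es) (converged in 3)
class of 2: {2}; class of 3: {3}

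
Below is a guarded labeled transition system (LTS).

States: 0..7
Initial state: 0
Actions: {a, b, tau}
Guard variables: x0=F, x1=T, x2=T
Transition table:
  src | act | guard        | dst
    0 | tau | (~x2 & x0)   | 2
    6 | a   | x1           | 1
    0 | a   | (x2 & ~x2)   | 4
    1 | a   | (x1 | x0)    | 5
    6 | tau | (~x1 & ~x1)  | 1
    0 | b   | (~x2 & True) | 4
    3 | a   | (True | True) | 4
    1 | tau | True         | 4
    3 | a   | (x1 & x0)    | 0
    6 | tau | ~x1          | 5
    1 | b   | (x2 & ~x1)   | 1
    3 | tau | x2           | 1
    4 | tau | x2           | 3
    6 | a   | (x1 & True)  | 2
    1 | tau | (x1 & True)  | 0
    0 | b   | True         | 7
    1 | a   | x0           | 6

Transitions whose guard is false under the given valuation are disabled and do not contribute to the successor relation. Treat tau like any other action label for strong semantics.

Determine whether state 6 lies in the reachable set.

Answer: UNREACHABLE

Trace:
Guard filter leaves 9 enabled edge(s).
L0 = {0}
L1 = {7}  total {0,7}
Reach set: {0,7}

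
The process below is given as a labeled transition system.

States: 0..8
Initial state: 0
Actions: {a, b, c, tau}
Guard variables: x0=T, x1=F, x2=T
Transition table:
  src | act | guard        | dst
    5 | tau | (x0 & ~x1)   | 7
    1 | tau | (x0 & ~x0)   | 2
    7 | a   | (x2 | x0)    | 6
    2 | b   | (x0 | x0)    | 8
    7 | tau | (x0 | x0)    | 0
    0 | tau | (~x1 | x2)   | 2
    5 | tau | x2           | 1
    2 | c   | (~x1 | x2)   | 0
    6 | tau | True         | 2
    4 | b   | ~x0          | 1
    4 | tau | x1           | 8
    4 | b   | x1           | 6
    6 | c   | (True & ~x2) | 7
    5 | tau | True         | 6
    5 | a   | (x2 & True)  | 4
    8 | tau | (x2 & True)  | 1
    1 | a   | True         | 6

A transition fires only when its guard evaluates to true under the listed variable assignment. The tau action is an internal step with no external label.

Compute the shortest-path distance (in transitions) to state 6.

Breadth-first toward 6:
  L0 = {0}
  L1 = {2}
  L2 = {8}
  L3 = {1}
  L4 = {6}
first hit 6 at d=4 via tau·b·tau·a

Answer: 4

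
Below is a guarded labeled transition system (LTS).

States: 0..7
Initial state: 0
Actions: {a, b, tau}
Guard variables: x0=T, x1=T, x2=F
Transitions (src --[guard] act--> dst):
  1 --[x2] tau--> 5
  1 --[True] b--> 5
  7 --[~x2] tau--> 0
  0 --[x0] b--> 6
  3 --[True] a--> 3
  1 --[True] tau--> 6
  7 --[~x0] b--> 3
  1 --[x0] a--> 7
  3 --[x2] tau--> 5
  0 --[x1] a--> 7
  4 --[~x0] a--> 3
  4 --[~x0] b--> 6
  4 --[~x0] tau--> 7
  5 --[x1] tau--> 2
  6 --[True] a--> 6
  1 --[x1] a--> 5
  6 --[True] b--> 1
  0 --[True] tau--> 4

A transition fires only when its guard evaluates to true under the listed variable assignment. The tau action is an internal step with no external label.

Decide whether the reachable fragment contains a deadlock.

Answer: DEADLOCK at state 2

Working:
Reach set: {0,1,2,4,5,6,7}
  0: a→7  b→6  tau→4  [3 exit(s)]
  1: a→5  a→7  b→5  tau→6  [4 exit(s)]
  2: ∅  [STUCK]
  4: ∅  [STUCK]
  5: tau→2  [1 exit(s)]
  6: a→6  b→1  [2 exit(s)]
  7: tau→0  [1 exit(s)]
Path to 2: b·b·b·tau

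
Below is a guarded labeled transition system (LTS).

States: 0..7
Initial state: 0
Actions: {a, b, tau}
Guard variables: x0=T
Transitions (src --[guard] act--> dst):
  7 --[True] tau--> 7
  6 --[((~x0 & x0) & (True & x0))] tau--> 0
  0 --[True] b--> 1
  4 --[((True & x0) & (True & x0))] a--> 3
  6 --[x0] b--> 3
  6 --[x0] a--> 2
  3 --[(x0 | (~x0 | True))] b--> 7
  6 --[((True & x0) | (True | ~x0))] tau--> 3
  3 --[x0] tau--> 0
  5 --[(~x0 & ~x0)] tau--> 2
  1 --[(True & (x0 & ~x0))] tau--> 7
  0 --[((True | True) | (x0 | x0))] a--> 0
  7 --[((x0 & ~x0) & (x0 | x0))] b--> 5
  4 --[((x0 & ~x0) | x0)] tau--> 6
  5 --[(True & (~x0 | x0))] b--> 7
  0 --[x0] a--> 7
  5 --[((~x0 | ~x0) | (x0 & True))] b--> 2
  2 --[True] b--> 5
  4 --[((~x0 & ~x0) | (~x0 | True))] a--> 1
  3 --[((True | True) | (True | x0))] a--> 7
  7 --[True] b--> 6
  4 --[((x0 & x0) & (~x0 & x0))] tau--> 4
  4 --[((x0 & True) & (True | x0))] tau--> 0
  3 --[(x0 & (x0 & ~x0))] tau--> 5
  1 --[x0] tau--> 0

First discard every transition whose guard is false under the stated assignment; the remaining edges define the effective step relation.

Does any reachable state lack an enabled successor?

Reachable = {0,1,2,3,5,6,7}
  0: a→0  a→7  b→1  [3 out]
  1: tau→0  [1 out]
  2: b→5  [1 out]
  3: a→7  b→7  tau→0  [3 out]
  5: b→2  b→7  [2 out]
  6: a→2  b→3  tau→3  [3 out]
  7: b→6  tau→7  [2 out]

Answer: DEADLOCK-FREE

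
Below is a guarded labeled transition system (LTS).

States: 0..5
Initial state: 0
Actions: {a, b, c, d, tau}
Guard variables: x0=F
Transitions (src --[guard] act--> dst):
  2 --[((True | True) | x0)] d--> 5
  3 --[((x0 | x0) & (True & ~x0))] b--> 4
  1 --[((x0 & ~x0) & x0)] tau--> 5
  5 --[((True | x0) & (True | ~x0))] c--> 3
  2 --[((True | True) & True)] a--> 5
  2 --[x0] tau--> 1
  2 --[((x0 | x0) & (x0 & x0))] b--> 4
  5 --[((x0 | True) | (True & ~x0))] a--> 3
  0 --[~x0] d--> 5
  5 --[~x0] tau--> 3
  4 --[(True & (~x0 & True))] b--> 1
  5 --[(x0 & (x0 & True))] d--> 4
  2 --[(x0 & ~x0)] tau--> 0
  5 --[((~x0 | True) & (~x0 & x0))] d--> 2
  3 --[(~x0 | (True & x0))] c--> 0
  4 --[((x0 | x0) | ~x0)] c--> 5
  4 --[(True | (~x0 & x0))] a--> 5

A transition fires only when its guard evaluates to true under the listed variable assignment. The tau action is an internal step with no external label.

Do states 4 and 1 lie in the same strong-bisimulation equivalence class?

Bisimulation quotient by refinement:
  P[0] = {{0,1,2,3,4,5}}
  P[1] = {{0},{1},{2},{3},{4},{5}}
6 equivalence class(es) (converged in 2)
class of 4: {4}; class of 1: {1}

Answer: NOT BISIMILAR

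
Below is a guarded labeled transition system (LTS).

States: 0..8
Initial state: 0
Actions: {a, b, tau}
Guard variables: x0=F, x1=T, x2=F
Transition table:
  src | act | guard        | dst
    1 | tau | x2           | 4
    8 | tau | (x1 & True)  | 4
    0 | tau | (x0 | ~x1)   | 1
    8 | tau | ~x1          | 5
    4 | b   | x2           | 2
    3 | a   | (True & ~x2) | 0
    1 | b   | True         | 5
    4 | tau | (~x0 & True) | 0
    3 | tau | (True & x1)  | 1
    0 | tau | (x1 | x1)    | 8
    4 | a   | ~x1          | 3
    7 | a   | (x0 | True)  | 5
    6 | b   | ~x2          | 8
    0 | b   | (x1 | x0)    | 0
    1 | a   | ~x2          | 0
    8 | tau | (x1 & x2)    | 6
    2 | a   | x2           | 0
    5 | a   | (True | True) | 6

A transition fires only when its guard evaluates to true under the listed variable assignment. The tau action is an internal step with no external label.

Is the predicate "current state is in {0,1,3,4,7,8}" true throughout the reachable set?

Answer: INVARIANT HOLDS

Analysis:
Inv-set: {0,1,3,4,7,8}
R = {0,4,8}
  0: ✓
  4: ✓
  8: ✓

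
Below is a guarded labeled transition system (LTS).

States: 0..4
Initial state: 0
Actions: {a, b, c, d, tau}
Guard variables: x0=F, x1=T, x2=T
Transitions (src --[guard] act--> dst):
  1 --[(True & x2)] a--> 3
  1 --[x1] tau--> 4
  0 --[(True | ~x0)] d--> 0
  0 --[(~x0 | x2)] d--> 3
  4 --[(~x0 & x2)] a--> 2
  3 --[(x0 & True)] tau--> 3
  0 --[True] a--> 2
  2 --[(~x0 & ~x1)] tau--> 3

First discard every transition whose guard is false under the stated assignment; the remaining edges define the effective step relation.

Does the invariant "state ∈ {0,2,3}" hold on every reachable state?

Inv-set: {0,2,3}
Reach set: {0,2,3}
  0: ✓
  2: ✓
  3: ✓

Answer: INVARIANT HOLDS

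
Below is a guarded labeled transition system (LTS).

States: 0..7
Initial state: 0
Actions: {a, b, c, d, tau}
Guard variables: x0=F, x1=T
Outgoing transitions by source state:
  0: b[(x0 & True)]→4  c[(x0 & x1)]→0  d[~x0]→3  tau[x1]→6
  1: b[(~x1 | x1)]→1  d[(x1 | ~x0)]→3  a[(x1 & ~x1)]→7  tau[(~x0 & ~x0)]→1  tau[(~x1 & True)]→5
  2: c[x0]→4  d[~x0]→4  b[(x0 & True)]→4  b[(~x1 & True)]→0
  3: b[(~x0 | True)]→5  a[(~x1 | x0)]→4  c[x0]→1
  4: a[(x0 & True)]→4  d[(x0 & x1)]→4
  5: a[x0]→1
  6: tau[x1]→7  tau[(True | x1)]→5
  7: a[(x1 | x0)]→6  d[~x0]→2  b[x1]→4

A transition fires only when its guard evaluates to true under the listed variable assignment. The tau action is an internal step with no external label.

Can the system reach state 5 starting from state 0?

Answer: REACHABLE

Trace:
After dropping false guards: 12 live edges.
depth 0: {0}
depth 1: {3,6}  total {0,3,6}
depth 2: {5,7}  total {0,3,5,6,7}
depth 3: {2,4}  total {0,2,3,4,5,6,7}
Reachable = {0,2,3,4,5,6,7}
Path to 5: d·b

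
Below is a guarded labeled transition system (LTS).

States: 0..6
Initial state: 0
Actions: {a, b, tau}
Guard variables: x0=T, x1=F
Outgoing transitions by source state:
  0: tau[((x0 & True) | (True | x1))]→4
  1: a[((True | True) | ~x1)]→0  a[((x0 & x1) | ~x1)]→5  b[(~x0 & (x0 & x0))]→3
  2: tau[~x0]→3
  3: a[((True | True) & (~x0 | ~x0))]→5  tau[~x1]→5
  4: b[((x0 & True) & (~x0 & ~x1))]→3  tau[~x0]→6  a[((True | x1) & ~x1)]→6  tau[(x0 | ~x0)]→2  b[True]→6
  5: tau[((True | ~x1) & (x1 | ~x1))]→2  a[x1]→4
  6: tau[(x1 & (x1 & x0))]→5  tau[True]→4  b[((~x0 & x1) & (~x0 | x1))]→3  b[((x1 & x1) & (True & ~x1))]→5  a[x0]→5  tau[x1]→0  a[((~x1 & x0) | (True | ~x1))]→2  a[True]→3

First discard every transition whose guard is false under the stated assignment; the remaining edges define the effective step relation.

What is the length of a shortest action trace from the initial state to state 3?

BFS to 3:
  Layer 0: {0}
  Layer 1: {4}
  Layer 2: {2,6}
  Layer 3: {3,5}
depth(3)=3, e.g. tau·a·a

Answer: 3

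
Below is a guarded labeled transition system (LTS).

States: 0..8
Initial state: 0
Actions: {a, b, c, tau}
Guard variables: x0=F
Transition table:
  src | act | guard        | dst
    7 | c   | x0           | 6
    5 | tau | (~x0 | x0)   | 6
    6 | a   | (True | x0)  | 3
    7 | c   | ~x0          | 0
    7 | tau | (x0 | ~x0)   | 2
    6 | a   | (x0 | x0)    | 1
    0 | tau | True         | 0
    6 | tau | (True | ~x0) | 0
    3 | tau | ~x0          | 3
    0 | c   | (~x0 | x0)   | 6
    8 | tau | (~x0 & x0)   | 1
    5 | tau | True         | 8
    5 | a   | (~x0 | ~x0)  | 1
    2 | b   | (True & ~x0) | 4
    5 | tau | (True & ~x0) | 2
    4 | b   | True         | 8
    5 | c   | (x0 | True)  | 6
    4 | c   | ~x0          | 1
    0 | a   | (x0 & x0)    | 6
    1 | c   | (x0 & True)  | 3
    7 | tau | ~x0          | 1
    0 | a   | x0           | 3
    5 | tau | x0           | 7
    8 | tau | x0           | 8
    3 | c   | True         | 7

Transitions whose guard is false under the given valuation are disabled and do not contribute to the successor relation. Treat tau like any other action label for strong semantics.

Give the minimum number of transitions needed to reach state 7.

Answer: 3

Working:
Layered search for 7:
  depth 0: {0}
  depth 1: {6}
  depth 2: {3}
  depth 3: {7}
7 enters at depth 3; path c·a·c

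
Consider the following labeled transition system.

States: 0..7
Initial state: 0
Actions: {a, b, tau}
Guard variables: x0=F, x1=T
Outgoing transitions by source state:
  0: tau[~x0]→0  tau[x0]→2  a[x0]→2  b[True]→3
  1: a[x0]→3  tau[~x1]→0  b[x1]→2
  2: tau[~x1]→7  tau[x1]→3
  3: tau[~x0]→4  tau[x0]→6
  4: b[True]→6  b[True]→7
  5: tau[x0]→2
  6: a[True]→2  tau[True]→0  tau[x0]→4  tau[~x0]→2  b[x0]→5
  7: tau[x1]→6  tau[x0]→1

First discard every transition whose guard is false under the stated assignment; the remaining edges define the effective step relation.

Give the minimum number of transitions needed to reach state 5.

Breadth-first toward 5:
  L0 = {0}
  L1 = {3}
  L2 = {4}
  L3 = {6,7}
  L4 = {2}
5 never appears.

Answer: UNREACHABLE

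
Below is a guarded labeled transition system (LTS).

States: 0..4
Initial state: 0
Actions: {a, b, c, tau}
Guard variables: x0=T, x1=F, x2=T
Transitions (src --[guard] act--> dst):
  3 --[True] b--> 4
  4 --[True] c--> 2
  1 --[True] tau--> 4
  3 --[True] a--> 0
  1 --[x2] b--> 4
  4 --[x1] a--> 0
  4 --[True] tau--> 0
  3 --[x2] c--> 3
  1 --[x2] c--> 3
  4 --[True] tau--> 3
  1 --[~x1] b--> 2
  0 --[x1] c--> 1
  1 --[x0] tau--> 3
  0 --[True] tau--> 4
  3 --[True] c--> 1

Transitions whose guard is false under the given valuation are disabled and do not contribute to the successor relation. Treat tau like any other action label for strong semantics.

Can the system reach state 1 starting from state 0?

Answer: REACHABLE

Analysis:
After dropping false guards: 13 live edges.
Layer 0: {0}
Layer 1: {4}  now seen {0,4}
Layer 2: {2,3}  now seen {0,2,3,4}
Layer 3: {1}  now seen {0,1,2,3,4}
R = {0,1,2,3,4}
witness 1: tau·tau·c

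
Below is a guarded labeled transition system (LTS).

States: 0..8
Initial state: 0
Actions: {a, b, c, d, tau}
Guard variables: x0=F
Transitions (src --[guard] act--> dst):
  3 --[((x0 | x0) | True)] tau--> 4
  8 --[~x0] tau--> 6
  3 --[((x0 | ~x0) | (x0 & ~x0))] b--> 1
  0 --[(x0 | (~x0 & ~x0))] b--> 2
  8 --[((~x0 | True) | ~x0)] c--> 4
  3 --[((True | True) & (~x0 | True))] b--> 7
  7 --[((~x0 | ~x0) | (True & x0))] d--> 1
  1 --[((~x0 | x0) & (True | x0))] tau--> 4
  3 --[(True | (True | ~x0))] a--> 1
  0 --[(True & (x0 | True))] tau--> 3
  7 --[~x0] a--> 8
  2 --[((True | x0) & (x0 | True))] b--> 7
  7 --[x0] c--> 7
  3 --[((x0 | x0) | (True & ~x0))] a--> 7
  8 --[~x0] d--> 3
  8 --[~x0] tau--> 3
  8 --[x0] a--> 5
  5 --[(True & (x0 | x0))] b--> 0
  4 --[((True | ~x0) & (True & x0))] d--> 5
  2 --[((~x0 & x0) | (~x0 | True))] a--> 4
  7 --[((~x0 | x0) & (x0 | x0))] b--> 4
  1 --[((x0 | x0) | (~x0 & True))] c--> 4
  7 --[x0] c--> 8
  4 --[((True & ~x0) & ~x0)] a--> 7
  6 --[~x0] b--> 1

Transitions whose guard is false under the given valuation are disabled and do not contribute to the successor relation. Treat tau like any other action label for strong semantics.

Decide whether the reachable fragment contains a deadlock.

Answer: DEADLOCK-FREE

Trace:
Reach set: {0,1,2,3,4,6,7,8}
  0: b→2  tau→3  [2 out]
  1: c→4  tau→4  [2 out]
  2: a→4  b→7  [2 out]
  3: a→1  a→7  b→1  b→7  tau→4  [5 out]
  4: a→7  [1 out]
  6: b→1  [1 out]
  7: a→8  d→1  [2 out]
  8: c→4  d→3  tau→3  tau→6  [4 out]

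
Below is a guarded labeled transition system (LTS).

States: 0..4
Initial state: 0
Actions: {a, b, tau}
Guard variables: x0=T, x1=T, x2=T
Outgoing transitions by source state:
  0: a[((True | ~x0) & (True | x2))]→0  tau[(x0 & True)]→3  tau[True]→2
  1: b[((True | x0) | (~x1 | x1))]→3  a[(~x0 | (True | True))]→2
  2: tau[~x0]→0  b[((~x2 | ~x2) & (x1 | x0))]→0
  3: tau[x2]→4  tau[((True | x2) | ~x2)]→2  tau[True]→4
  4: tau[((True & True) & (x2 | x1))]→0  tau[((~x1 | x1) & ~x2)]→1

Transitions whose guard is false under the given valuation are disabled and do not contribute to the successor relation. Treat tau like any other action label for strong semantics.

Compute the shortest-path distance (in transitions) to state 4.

Answer: 2

Analysis:
Layered search for 4:
  L0 = {0}
  L1 = {2,3}
  L2 = {4}
depth(4)=2, e.g. tau·tau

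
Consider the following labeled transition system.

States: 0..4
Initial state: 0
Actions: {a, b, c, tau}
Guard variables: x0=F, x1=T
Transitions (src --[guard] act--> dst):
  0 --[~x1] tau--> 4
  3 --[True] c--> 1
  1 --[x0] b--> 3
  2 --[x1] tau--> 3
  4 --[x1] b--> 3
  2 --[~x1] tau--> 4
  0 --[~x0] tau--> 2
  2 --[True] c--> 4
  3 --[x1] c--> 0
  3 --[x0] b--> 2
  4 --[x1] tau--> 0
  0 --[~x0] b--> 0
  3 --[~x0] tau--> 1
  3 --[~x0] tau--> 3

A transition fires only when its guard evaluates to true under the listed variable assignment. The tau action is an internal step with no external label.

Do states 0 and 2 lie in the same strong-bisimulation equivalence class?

Refine partition for ~:
  P[0] = {{0,1,2,3,4}}
  P[1] = {{0,4},{1},{2,3}}
  P[2] = {{0},{1},{2},{3},{4}}
5 equivalence class(es) (converged in 3)
class of 0: {0}; class of 2: {2}

Answer: NOT BISIMILAR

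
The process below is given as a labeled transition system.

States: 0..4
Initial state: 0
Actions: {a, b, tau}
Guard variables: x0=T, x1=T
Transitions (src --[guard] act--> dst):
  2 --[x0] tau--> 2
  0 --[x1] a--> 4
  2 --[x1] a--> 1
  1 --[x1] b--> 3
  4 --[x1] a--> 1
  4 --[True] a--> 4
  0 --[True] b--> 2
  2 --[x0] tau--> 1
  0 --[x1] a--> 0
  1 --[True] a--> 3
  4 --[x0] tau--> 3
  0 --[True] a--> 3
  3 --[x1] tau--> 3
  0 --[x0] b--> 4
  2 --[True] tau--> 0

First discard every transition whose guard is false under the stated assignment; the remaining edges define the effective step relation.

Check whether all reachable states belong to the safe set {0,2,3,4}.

Inv-set: {0,2,3,4}
R = {0,1,2,3,4}
  0: ok
  1: VIOLATES
  2: ok
  3: ok
  4: ok
counterexample path to 1: a·a

Answer: INVARIANT VIOLATED at state 1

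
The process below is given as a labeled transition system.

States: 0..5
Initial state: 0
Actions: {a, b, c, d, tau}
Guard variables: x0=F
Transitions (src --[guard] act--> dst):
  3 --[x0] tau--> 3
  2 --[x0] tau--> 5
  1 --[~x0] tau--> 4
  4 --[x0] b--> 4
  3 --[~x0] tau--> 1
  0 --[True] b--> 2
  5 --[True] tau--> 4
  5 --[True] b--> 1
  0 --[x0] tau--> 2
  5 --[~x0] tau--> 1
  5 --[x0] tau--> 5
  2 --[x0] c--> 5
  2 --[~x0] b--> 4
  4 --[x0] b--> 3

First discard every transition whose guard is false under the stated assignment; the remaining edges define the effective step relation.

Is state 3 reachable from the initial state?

7 transition(s) survive guard evaluation.
L0 = {0}
L1 = {2}  now seen {0,2}
L2 = {4}  now seen {0,2,4}
Reachable = {0,2,4}

Answer: UNREACHABLE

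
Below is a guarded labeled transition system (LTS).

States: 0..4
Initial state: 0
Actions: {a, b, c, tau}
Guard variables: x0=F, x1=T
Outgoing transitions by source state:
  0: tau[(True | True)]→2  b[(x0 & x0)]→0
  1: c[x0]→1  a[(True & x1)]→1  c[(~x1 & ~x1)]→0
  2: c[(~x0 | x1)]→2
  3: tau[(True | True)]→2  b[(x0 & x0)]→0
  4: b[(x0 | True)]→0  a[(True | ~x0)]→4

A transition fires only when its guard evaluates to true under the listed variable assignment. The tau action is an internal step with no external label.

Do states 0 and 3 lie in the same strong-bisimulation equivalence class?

Bisimulation quotient by refinement:
  π0 = {{0,1,2,3,4}}
  π1 = {{0,3},{1},{2},{4}}
stable after 2 split(s): 4 block(s)
[0]={0,3}  [3]={0,3}

Answer: BISIMILAR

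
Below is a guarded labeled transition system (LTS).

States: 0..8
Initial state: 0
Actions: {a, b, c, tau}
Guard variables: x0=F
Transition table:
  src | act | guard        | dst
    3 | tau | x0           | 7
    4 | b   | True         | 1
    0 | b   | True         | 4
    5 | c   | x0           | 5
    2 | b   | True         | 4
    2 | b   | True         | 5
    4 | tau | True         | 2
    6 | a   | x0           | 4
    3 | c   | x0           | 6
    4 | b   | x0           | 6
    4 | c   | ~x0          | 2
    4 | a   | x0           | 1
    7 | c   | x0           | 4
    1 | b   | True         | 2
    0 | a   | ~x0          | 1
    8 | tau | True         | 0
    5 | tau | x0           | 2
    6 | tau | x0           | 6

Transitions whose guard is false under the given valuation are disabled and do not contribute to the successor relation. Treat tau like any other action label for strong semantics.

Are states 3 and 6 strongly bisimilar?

Answer: BISIMILAR

Analysis:
Compute ~ classes (split until stable):
  round 0: {{0,1,2,3,4,5,6,7,8}}
  round 1: {{0},{1,2},{3,5,6,7},{4},{8}}
  round 2: {{0},{1},{2},{3,5,6,7},{4},{8}}
Fixed point at round 3; 6 class(es).
class of 3: {3,5,6,7}; class of 6: {3,5,6,7}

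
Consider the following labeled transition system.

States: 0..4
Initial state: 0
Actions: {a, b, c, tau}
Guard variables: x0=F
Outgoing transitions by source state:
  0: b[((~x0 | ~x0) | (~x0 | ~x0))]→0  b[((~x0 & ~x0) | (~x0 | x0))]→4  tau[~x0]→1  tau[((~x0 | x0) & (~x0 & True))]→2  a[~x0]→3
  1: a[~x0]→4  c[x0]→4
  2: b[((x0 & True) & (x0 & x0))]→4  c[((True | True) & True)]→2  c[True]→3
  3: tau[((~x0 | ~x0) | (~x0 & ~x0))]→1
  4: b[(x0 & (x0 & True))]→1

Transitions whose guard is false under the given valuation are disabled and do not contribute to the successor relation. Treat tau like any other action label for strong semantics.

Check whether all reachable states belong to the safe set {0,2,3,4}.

Allowed set {0,2,3,4}
Reach set: {0,1,2,3,4}
  0: safe
  1: outside
  2: safe
  3: safe
  4: safe
witness against invariant: tau → 1

Answer: INVARIANT VIOLATED at state 1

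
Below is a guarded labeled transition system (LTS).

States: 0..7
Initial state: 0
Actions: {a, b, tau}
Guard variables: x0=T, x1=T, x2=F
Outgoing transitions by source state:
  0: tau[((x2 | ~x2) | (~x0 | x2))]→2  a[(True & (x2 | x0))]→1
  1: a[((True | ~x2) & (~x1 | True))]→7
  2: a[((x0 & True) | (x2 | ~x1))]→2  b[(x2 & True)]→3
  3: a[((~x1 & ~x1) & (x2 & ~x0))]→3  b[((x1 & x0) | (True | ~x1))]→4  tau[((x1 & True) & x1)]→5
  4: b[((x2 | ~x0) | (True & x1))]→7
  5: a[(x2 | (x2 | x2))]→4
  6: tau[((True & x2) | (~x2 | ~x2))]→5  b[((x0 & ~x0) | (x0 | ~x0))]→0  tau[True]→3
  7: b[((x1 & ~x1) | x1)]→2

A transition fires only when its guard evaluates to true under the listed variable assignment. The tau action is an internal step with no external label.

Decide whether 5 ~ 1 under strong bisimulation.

Answer: NOT BISIMILAR

Working:
Bisimulation quotient by refinement:
  round 0: {{0,1,2,3,4,5,6,7}}
  round 1: {{0},{1,2},{3,6},{4,7},{5}}
  round 2: {{0},{1},{2},{3},{4},{5},{6},{7}}
8 equivalence class(es) (converged in 3)
[5]={5}  [1]={1}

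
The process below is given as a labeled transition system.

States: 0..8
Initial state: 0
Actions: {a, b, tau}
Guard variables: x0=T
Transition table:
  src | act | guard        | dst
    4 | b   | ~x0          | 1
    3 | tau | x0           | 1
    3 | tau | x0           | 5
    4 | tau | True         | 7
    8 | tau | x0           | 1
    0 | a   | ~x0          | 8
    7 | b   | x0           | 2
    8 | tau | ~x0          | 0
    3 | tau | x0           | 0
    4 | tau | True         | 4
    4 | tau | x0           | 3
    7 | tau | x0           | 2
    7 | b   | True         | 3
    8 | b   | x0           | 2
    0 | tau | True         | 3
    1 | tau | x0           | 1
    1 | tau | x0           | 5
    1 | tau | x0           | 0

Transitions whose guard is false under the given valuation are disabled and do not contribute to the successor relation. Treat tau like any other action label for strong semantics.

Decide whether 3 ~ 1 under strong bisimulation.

Answer: BISIMILAR

Trace:
Refine partition for ~:
  π0 = {{0,1,2,3,4,5,6,7,8}}
  π1 = {{0,1,3,4},{2,5,6},{7,8}}
  π2 = {{0},{1,3},{2,5,6},{4},{7},{8}}
Fixed point at round 3; 6 class(es).
3∈{1,3}, 1∈{1,3}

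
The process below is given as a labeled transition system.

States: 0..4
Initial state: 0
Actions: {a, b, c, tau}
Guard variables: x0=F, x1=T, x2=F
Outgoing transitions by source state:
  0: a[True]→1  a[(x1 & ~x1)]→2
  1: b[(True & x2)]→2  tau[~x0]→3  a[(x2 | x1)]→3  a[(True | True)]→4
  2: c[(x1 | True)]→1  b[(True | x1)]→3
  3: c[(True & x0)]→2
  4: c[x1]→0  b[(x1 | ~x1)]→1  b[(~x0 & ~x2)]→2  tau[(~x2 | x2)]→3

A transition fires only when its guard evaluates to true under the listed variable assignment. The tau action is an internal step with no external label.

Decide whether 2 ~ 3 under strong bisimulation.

Answer: NOT BISIMILAR

Working:
Bisimulation quotient by refinement:
  π0 = {{0,1,2,3,4}}
  π1 = {{0},{1},{2},{3},{4}}
5 equivalence class(es) (converged in 2)
class of 2: {2}; class of 3: {3}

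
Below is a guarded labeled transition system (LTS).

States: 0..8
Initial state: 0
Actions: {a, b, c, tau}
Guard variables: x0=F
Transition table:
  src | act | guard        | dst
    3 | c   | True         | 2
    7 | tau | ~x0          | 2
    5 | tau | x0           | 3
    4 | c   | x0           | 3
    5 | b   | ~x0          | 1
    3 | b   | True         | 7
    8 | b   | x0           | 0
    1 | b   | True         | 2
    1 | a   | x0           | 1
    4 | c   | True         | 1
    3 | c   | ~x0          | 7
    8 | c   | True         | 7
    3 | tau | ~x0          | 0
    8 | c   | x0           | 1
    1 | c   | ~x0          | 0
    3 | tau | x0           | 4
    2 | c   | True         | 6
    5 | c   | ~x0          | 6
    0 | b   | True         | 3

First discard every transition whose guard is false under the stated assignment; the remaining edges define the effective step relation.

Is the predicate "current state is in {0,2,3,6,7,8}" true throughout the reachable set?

Answer: INVARIANT HOLDS

Analysis:
Safe = {0,2,3,6,7,8}
Reach set: {0,2,3,6,7}
  0: safe
  2: safe
  3: safe
  6: safe
  7: safe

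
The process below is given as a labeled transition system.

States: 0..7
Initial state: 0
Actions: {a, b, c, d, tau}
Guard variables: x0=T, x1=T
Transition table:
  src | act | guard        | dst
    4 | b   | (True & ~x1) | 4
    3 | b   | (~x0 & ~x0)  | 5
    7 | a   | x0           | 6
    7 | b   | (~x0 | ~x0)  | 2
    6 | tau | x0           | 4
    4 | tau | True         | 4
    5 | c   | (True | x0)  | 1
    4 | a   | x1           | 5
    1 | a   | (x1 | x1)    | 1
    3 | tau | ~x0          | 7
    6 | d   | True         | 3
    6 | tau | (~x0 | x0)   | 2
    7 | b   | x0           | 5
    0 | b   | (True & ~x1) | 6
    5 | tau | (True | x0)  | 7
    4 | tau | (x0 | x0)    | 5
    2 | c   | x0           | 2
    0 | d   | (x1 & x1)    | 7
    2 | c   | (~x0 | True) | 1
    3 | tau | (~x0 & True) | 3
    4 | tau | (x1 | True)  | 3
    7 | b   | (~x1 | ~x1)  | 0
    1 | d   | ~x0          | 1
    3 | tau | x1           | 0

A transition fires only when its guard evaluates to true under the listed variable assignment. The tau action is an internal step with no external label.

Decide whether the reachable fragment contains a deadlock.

Answer: DEADLOCK-FREE

Trace:
Reachable = {0,1,2,3,4,5,6,7}
  0: d→7  [1 exit(s)]
  1: a→1  [1 exit(s)]
  2: c→1  c→2  [2 exit(s)]
  3: tau→0  [1 exit(s)]
  4: a→5  tau→3  tau→4  tau→5  [4 exit(s)]
  5: c→1  tau→7  [2 exit(s)]
  6: d→3  tau→2  tau→4  [3 exit(s)]
  7: a→6  b→5  [2 exit(s)]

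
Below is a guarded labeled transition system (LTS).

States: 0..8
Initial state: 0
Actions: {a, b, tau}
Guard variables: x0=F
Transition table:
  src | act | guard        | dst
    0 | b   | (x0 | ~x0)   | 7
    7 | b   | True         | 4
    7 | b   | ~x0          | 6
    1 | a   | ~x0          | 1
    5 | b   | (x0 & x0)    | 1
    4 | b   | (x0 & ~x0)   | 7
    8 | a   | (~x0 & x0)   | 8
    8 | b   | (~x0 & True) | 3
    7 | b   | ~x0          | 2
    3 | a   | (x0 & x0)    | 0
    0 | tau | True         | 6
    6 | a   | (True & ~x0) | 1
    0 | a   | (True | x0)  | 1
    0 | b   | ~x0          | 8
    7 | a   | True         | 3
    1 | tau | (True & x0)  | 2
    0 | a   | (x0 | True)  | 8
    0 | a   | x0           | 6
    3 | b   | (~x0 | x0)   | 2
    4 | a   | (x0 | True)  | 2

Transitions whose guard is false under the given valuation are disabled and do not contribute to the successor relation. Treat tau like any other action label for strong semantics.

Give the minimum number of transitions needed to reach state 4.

Answer: 2

Trace:
Layered search for 4:
  L0 = {0}
  L1 = {1,6,7,8}
  L2 = {2,3,4}
first hit 4 at d=2 via b·b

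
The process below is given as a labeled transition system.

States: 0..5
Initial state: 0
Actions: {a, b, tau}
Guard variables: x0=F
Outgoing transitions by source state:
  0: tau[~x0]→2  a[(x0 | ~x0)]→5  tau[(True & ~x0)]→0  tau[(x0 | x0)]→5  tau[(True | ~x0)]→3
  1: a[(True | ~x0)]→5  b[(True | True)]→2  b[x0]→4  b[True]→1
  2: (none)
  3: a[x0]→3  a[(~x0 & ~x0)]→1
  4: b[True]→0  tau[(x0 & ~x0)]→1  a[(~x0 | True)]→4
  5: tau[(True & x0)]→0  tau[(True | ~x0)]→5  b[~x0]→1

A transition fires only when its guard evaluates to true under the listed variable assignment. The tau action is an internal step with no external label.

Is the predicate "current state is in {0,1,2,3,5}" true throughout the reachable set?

Answer: INVARIANT HOLDS

Working:
Safe = {0,1,2,3,5}
Reach set: {0,1,2,3,5}
  0: ok
  1: ok
  2: ok
  3: ok
  5: ok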